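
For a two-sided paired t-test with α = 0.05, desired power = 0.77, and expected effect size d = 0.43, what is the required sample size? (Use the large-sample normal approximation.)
n = 40 pairs

Sample size formula (paired t-test, normal approximation):
n = ((z_{α/2} + z_β) / d)²

z_{α/2} = 1.960 (for α = 0.05, two-sided)
z_β = 0.739 (for power = 0.77)
d = 0.43

n = ((1.960 + 0.739) / 0.43)²
n = (6.277)²
n ≈ 39.40
Round up to the next whole number: n = 40 pairs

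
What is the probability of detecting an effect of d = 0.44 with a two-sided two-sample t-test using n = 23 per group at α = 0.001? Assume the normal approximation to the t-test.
Power ≈ 0.04

Power calculation (two-sample t-test, normal approximation):
z_β = d · √(n/2) - z_{α/2}
z_β = 0.44 · √(23/2) - 3.291
z_β = 0.44 · 3.391 - 3.291
z_β = -1.798

Power = Φ(z_β) = Φ(-1.798) ≈ 0.036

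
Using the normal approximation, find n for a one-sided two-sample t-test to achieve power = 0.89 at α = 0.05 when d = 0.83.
n = 24 per group

Sample size formula (two-sample t-test, normal approximation):
n = 2 · ((z_α + z_β) / d)²

z_α = 1.645 (for α = 0.05, one-sided)
z_β = 1.227 (for power = 0.89)
d = 0.83

n = 2 · ((1.645 + 1.227) / 0.83)²
n = 2 · (3.460)²
n ≈ 23.94
Round up to the next whole number: n = 24 per group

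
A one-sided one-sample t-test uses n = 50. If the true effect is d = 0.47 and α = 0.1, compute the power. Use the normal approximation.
Power ≈ 0.98

Power calculation (one-sample t-test, normal approximation):
z_β = d · √n - z_α
z_β = 0.47 · √50 - 1.282
z_β = 0.47 · 7.071 - 1.282
z_β = 2.042

Power = Φ(z_β) = Φ(2.042) ≈ 0.979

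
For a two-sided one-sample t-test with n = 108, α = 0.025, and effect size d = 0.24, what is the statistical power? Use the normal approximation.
Power ≈ 0.60

Power calculation (one-sample t-test, normal approximation):
z_β = d · √n - z_{α/2}
z_β = 0.24 · √108 - 2.241
z_β = 0.24 · 10.392 - 2.241
z_β = 0.253

Power = Φ(z_β) = Φ(0.253) ≈ 0.600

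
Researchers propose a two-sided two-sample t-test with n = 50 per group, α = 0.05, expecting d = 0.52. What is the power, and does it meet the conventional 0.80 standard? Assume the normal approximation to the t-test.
Power ≈ 0.74; the study is underpowered (power < 0.80)

Power calculation (two-sample t-test, normal approximation):
z_β = d · √(n/2) - z_{α/2}
z_β = 0.52 · √(50/2) - 1.960
z_β = 0.52 · 5.000 - 1.960
z_β = 0.640

Power = Φ(z_β) = Φ(0.640) ≈ 0.739

Effect size d = 0.52 is medium by Cohen's convention (0.2/0.5/0.8).

Threshold: power ≥ 0.80 is conventionally adequate.
Power ≈ 0.74 → the study is underpowered (power < 0.80).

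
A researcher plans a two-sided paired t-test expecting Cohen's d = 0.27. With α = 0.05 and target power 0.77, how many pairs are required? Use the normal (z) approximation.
n = 100 pairs

Sample size formula (paired t-test, normal approximation):
n = ((z_{α/2} + z_β) / d)²

z_{α/2} = 1.960 (for α = 0.05, two-sided)
z_β = 0.739 (for power = 0.77)
d = 0.27

n = ((1.960 + 0.739) / 0.27)²
n = (9.996)²
n ≈ 99.92
Round up to the next whole number: n = 100 pairs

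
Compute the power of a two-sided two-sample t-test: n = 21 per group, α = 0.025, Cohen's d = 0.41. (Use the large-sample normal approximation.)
Power ≈ 0.18

Power calculation (two-sample t-test, normal approximation):
z_β = d · √(n/2) - z_{α/2}
z_β = 0.41 · √(21/2) - 2.241
z_β = 0.41 · 3.240 - 2.241
z_β = -0.913

Power = Φ(z_β) = Φ(-0.913) ≈ 0.181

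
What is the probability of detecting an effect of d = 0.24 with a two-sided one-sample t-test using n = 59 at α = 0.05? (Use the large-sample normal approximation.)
Power ≈ 0.45

Power calculation (one-sample t-test, normal approximation):
z_β = d · √n - z_{α/2}
z_β = 0.24 · √59 - 1.960
z_β = 0.24 · 7.681 - 1.960
z_β = -0.116

Power = Φ(z_β) = Φ(-0.116) ≈ 0.454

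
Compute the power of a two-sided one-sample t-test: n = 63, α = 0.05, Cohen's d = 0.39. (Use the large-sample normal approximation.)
Power ≈ 0.87

Power calculation (one-sample t-test, normal approximation):
z_β = d · √n - z_{α/2}
z_β = 0.39 · √63 - 1.960
z_β = 0.39 · 7.937 - 1.960
z_β = 1.136

Power = Φ(z_β) = Φ(1.136) ≈ 0.872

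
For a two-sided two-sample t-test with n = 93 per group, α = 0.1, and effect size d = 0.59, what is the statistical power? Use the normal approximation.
Power ≈ 0.99

Power calculation (two-sample t-test, normal approximation):
z_β = d · √(n/2) - z_{α/2}
z_β = 0.59 · √(93/2) - 1.645
z_β = 0.59 · 6.819 - 1.645
z_β = 2.378

Power = Φ(z_β) = Φ(2.378) ≈ 0.991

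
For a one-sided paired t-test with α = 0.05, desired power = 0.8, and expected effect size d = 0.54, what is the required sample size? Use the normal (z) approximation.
n = 22 pairs

Sample size formula (paired t-test, normal approximation):
n = ((z_α + z_β) / d)²

z_α = 1.645 (for α = 0.05, one-sided)
z_β = 0.842 (for power = 0.8)
d = 0.54

n = ((1.645 + 0.842) / 0.54)²
n = (4.606)²
n ≈ 21.22
Round up to the next whole number: n = 22 pairs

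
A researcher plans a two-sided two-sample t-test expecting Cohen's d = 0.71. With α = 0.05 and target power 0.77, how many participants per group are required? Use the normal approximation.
n = 29 per group

Sample size formula (two-sample t-test, normal approximation):
n = 2 · ((z_{α/2} + z_β) / d)²

z_{α/2} = 1.960 (for α = 0.05, two-sided)
z_β = 0.739 (for power = 0.77)
d = 0.71

n = 2 · ((1.960 + 0.739) / 0.71)²
n = 2 · (3.801)²
n ≈ 28.90
Round up to the next whole number: n = 29 per group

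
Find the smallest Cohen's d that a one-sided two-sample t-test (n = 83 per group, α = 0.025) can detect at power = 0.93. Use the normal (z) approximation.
d ≈ 0.53

Minimum detectable effect (two-sample t-test, normal approximation):
d = (z_α + z_β) / √(n/2)
d = (1.960 + 1.476) / √(83/2)
d = 3.436 / 6.442
d ≈ 0.53

By Cohen's convention (0.2 small / 0.5 medium / 0.8 large): medium effect.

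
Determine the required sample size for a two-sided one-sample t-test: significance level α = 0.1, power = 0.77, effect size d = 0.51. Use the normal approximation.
n = 22

Sample size formula (one-sample t-test, normal approximation):
n = ((z_{α/2} + z_β) / d)²

z_{α/2} = 1.645 (for α = 0.1, two-sided)
z_β = 0.739 (for power = 0.77)
d = 0.51

n = ((1.645 + 0.739) / 0.51)²
n = (4.675)²
n ≈ 21.86
Round up to the next whole number: n = 22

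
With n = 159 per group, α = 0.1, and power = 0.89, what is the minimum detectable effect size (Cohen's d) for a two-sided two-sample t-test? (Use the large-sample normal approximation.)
d ≈ 0.32

Minimum detectable effect (two-sample t-test, normal approximation):
d = (z_{α/2} + z_β) / √(n/2)
d = (1.645 + 1.227) / √(159/2)
d = 2.871 / 8.916
d ≈ 0.32

By Cohen's convention (0.2 small / 0.5 medium / 0.8 large): small effect.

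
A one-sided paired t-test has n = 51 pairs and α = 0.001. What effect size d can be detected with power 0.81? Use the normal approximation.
d ≈ 0.56

Minimum detectable effect (paired t-test, normal approximation):
d = (z_α + z_β) / √n
d = (3.090 + 0.878) / √51
d = 3.968 / 7.141
d ≈ 0.56

By Cohen's convention (0.2 small / 0.5 medium / 0.8 large): medium effect.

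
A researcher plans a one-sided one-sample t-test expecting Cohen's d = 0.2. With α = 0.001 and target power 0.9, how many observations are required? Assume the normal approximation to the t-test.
n = 478

Sample size formula (one-sample t-test, normal approximation):
n = ((z_α + z_β) / d)²

z_α = 3.090 (for α = 0.001, one-sided)
z_β = 1.282 (for power = 0.9)
d = 0.2

n = ((3.090 + 1.282) / 0.2)²
n = (21.860)²
n ≈ 477.86
Round up to the next whole number: n = 478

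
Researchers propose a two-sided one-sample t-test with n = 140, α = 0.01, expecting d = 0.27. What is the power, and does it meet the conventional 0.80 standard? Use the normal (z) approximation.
Power ≈ 0.73; the study is underpowered (power < 0.80)

Power calculation (one-sample t-test, normal approximation):
z_β = d · √n - z_{α/2}
z_β = 0.27 · √140 - 2.576
z_β = 0.27 · 11.832 - 2.576
z_β = 0.619

Power = Φ(z_β) = Φ(0.619) ≈ 0.732

Effect size d = 0.27 is small by Cohen's convention (0.2/0.5/0.8).

Threshold: power ≥ 0.80 is conventionally adequate.
Power ≈ 0.73 → the study is underpowered (power < 0.80).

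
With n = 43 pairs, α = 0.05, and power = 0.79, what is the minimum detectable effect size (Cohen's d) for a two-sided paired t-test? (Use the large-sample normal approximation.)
d ≈ 0.42

Minimum detectable effect (paired t-test, normal approximation):
d = (z_{α/2} + z_β) / √n
d = (1.960 + 0.806) / √43
d = 2.766 / 6.557
d ≈ 0.42

By Cohen's convention (0.2 small / 0.5 medium / 0.8 large): small effect.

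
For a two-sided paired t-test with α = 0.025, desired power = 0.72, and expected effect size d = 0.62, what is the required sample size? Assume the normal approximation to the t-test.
n = 21 pairs

Sample size formula (paired t-test, normal approximation):
n = ((z_{α/2} + z_β) / d)²

z_{α/2} = 2.241 (for α = 0.025, two-sided)
z_β = 0.583 (for power = 0.72)
d = 0.62

n = ((2.241 + 0.583) / 0.62)²
n = (4.555)²
n ≈ 20.75
Round up to the next whole number: n = 21 pairs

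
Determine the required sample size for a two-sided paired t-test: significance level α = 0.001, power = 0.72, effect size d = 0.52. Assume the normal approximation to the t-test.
n = 56 pairs

Sample size formula (paired t-test, normal approximation):
n = ((z_{α/2} + z_β) / d)²

z_{α/2} = 3.291 (for α = 0.001, two-sided)
z_β = 0.583 (for power = 0.72)
d = 0.52

n = ((3.291 + 0.583) / 0.52)²
n = (7.450)²
n ≈ 55.50
Round up to the next whole number: n = 56 pairs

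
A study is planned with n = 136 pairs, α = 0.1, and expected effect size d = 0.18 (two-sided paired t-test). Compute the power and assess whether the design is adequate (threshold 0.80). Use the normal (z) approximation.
Power ≈ 0.68; the study is underpowered (power < 0.80)

Power calculation (paired t-test, normal approximation):
z_β = d · √n - z_{α/2}
z_β = 0.18 · √136 - 1.645
z_β = 0.18 · 11.662 - 1.645
z_β = 0.454

Power = Φ(z_β) = Φ(0.454) ≈ 0.675

Effect size d = 0.18 is very small by Cohen's convention (0.2/0.5/0.8).

Threshold: power ≥ 0.80 is conventionally adequate.
Power ≈ 0.68 → the study is underpowered (power < 0.80).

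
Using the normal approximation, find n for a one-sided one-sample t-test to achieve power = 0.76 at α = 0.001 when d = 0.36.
n = 112

Sample size formula (one-sample t-test, normal approximation):
n = ((z_α + z_β) / d)²

z_α = 3.090 (for α = 0.001, one-sided)
z_β = 0.706 (for power = 0.76)
d = 0.36

n = ((3.090 + 0.706) / 0.36)²
n = (10.544)²
n ≈ 111.18
Round up to the next whole number: n = 112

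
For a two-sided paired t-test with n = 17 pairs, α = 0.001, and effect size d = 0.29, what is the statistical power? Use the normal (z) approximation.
Power ≈ 0.02

Power calculation (paired t-test, normal approximation):
z_β = d · √n - z_{α/2}
z_β = 0.29 · √17 - 3.291
z_β = 0.29 · 4.123 - 3.291
z_β = -2.095

Power = Φ(z_β) = Φ(-2.095) ≈ 0.018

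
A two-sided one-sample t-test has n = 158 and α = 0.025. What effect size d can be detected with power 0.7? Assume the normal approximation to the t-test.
d ≈ 0.22

Minimum detectable effect (one-sample t-test, normal approximation):
d = (z_{α/2} + z_β) / √n
d = (2.241 + 0.524) / √158
d = 2.766 / 12.570
d ≈ 0.22

By Cohen's convention (0.2 small / 0.5 medium / 0.8 large): small effect.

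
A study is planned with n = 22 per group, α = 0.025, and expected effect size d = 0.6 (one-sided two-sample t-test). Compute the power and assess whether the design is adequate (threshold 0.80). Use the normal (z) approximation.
Power ≈ 0.51; the study is underpowered (power < 0.80)

Power calculation (two-sample t-test, normal approximation):
z_β = d · √(n/2) - z_α
z_β = 0.6 · √(22/2) - 1.960
z_β = 0.6 · 3.317 - 1.960
z_β = 0.030

Power = Φ(z_β) = Φ(0.030) ≈ 0.512

Effect size d = 0.6 is medium by Cohen's convention (0.2/0.5/0.8).

Threshold: power ≥ 0.80 is conventionally adequate.
Power ≈ 0.51 → the study is underpowered (power < 0.80).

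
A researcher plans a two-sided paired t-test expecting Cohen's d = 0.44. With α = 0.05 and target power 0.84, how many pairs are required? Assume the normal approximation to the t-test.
n = 46 pairs

Sample size formula (paired t-test, normal approximation):
n = ((z_{α/2} + z_β) / d)²

z_{α/2} = 1.960 (for α = 0.05, two-sided)
z_β = 0.994 (for power = 0.84)
d = 0.44

n = ((1.960 + 0.994) / 0.44)²
n = (6.714)²
n ≈ 45.08
Round up to the next whole number: n = 46 pairs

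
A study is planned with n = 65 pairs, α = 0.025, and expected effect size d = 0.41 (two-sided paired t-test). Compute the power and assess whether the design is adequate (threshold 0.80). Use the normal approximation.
Power ≈ 0.86; the study is adequately powered (power ≥ 0.80)

Power calculation (paired t-test, normal approximation):
z_β = d · √n - z_{α/2}
z_β = 0.41 · √65 - 2.241
z_β = 0.41 · 8.062 - 2.241
z_β = 1.064

Power = Φ(z_β) = Φ(1.064) ≈ 0.856

Effect size d = 0.41 is small by Cohen's convention (0.2/0.5/0.8).

Threshold: power ≥ 0.80 is conventionally adequate.
Power ≈ 0.86 → the study is adequately powered (power ≥ 0.80).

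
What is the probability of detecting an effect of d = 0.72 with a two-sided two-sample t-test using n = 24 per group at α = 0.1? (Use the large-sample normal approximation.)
Power ≈ 0.80

Power calculation (two-sample t-test, normal approximation):
z_β = d · √(n/2) - z_{α/2}
z_β = 0.72 · √(24/2) - 1.645
z_β = 0.72 · 3.464 - 1.645
z_β = 0.849

Power = Φ(z_β) = Φ(0.849) ≈ 0.802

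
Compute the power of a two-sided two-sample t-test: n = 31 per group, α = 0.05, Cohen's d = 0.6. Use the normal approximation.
Power ≈ 0.66

Power calculation (two-sample t-test, normal approximation):
z_β = d · √(n/2) - z_{α/2}
z_β = 0.6 · √(31/2) - 1.960
z_β = 0.6 · 3.937 - 1.960
z_β = 0.402

Power = Φ(z_β) = Φ(0.402) ≈ 0.656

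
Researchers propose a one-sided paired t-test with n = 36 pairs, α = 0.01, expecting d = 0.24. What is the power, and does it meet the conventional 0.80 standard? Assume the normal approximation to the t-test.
Power ≈ 0.19; the study is underpowered (power < 0.80)

Power calculation (paired t-test, normal approximation):
z_β = d · √n - z_α
z_β = 0.24 · √36 - 2.326
z_β = 0.24 · 6.000 - 2.326
z_β = -0.886

Power = Φ(z_β) = Φ(-0.886) ≈ 0.188

Effect size d = 0.24 is small by Cohen's convention (0.2/0.5/0.8).

Threshold: power ≥ 0.80 is conventionally adequate.
Power ≈ 0.19 → the study is underpowered (power < 0.80).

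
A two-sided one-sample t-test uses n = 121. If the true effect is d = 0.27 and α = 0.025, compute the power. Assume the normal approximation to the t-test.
Power ≈ 0.77

Power calculation (one-sample t-test, normal approximation):
z_β = d · √n - z_{α/2}
z_β = 0.27 · √121 - 2.241
z_β = 0.27 · 11.000 - 2.241
z_β = 0.729

Power = Φ(z_β) = Φ(0.729) ≈ 0.767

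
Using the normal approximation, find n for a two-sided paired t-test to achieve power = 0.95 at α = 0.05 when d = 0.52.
n = 49 pairs

Sample size formula (paired t-test, normal approximation):
n = ((z_{α/2} + z_β) / d)²

z_{α/2} = 1.960 (for α = 0.05, two-sided)
z_β = 1.645 (for power = 0.95)
d = 0.52

n = ((1.960 + 1.645) / 0.52)²
n = (6.933)²
n ≈ 48.07
Round up to the next whole number: n = 49 pairs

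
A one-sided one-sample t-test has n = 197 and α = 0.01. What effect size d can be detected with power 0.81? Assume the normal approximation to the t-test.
d ≈ 0.23

Minimum detectable effect (one-sample t-test, normal approximation):
d = (z_α + z_β) / √n
d = (2.326 + 0.878) / √197
d = 3.204 / 14.036
d ≈ 0.23

By Cohen's convention (0.2 small / 0.5 medium / 0.8 large): small effect.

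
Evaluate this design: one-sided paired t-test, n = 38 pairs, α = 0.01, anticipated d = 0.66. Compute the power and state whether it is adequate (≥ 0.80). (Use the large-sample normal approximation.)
Power ≈ 0.96; the study is adequately powered (power ≥ 0.80)

Power calculation (paired t-test, normal approximation):
z_β = d · √n - z_α
z_β = 0.66 · √38 - 2.326
z_β = 0.66 · 6.164 - 2.326
z_β = 1.742

Power = Φ(z_β) = Φ(1.742) ≈ 0.959

Effect size d = 0.66 is medium by Cohen's convention (0.2/0.5/0.8).

Threshold: power ≥ 0.80 is conventionally adequate.
Power ≈ 0.96 → the study is adequately powered (power ≥ 0.80).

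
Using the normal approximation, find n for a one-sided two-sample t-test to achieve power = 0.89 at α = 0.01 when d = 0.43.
n = 137 per group

Sample size formula (two-sample t-test, normal approximation):
n = 2 · ((z_α + z_β) / d)²

z_α = 2.326 (for α = 0.01, one-sided)
z_β = 1.227 (for power = 0.89)
d = 0.43

n = 2 · ((2.326 + 1.227) / 0.43)²
n = 2 · (8.263)²
n ≈ 136.55
Round up to the next whole number: n = 137 per group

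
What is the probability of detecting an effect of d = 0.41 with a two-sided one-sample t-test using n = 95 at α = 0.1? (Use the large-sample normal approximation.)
Power ≈ 0.99

Power calculation (one-sample t-test, normal approximation):
z_β = d · √n - z_{α/2}
z_β = 0.41 · √95 - 1.645
z_β = 0.41 · 9.747 - 1.645
z_β = 2.351

Power = Φ(z_β) = Φ(2.351) ≈ 0.991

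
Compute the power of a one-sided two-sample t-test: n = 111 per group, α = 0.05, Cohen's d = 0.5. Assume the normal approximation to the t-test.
Power ≈ 0.98

Power calculation (two-sample t-test, normal approximation):
z_β = d · √(n/2) - z_α
z_β = 0.5 · √(111/2) - 1.645
z_β = 0.5 · 7.450 - 1.645
z_β = 2.080

Power = Φ(z_β) = Φ(2.080) ≈ 0.981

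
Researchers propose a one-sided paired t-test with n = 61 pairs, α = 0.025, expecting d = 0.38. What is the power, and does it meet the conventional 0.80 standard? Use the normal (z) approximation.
Power ≈ 0.84; the study is adequately powered (power ≥ 0.80)

Power calculation (paired t-test, normal approximation):
z_β = d · √n - z_α
z_β = 0.38 · √61 - 1.960
z_β = 0.38 · 7.810 - 1.960
z_β = 1.008

Power = Φ(z_β) = Φ(1.008) ≈ 0.843

Effect size d = 0.38 is small by Cohen's convention (0.2/0.5/0.8).

Threshold: power ≥ 0.80 is conventionally adequate.
Power ≈ 0.84 → the study is adequately powered (power ≥ 0.80).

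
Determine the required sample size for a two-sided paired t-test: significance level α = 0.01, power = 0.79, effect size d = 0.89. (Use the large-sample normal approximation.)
n = 15 pairs

Sample size formula (paired t-test, normal approximation):
n = ((z_{α/2} + z_β) / d)²

z_{α/2} = 2.576 (for α = 0.01, two-sided)
z_β = 0.806 (for power = 0.79)
d = 0.89

n = ((2.576 + 0.806) / 0.89)²
n = (3.800)²
n ≈ 14.44
Round up to the next whole number: n = 15 pairs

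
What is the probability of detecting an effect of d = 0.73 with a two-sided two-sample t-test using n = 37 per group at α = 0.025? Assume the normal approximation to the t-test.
Power ≈ 0.82

Power calculation (two-sample t-test, normal approximation):
z_β = d · √(n/2) - z_{α/2}
z_β = 0.73 · √(37/2) - 2.241
z_β = 0.73 · 4.301 - 2.241
z_β = 0.898

Power = Φ(z_β) = Φ(0.898) ≈ 0.816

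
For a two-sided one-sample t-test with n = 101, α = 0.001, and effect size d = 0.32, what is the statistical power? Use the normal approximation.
Power ≈ 0.47

Power calculation (one-sample t-test, normal approximation):
z_β = d · √n - z_{α/2}
z_β = 0.32 · √101 - 3.291
z_β = 0.32 · 10.050 - 3.291
z_β = -0.075

Power = Φ(z_β) = Φ(-0.075) ≈ 0.470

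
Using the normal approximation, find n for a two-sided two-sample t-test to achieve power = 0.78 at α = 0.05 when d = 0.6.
n = 42 per group

Sample size formula (two-sample t-test, normal approximation):
n = 2 · ((z_{α/2} + z_β) / d)²

z_{α/2} = 1.960 (for α = 0.05, two-sided)
z_β = 0.772 (for power = 0.78)
d = 0.6

n = 2 · ((1.960 + 0.772) / 0.6)²
n = 2 · (4.553)²
n ≈ 41.46
Round up to the next whole number: n = 42 per group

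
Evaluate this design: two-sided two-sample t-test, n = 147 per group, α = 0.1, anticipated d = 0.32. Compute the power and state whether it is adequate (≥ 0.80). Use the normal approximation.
Power ≈ 0.86; the study is adequately powered (power ≥ 0.80)

Power calculation (two-sample t-test, normal approximation):
z_β = d · √(n/2) - z_{α/2}
z_β = 0.32 · √(147/2) - 1.645
z_β = 0.32 · 8.573 - 1.645
z_β = 1.099

Power = Φ(z_β) = Φ(1.099) ≈ 0.864

Effect size d = 0.32 is small by Cohen's convention (0.2/0.5/0.8).

Threshold: power ≥ 0.80 is conventionally adequate.
Power ≈ 0.86 → the study is adequately powered (power ≥ 0.80).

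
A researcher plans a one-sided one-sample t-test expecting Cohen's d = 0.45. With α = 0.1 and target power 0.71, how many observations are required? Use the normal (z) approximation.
n = 17

Sample size formula (one-sample t-test, normal approximation):
n = ((z_α + z_β) / d)²

z_α = 1.282 (for α = 0.1, one-sided)
z_β = 0.553 (for power = 0.71)
d = 0.45

n = ((1.282 + 0.553) / 0.45)²
n = (4.078)²
n ≈ 16.63
Round up to the next whole number: n = 17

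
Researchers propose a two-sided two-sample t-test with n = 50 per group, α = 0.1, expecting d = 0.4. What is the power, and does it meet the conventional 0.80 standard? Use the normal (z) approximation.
Power ≈ 0.64; the study is underpowered (power < 0.80)

Power calculation (two-sample t-test, normal approximation):
z_β = d · √(n/2) - z_{α/2}
z_β = 0.4 · √(50/2) - 1.645
z_β = 0.4 · 5.000 - 1.645
z_β = 0.355

Power = Φ(z_β) = Φ(0.355) ≈ 0.639

Effect size d = 0.4 is small by Cohen's convention (0.2/0.5/0.8).

Threshold: power ≥ 0.80 is conventionally adequate.
Power ≈ 0.64 → the study is underpowered (power < 0.80).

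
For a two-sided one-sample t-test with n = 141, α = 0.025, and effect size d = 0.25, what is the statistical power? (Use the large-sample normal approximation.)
Power ≈ 0.77

Power calculation (one-sample t-test, normal approximation):
z_β = d · √n - z_{α/2}
z_β = 0.25 · √141 - 2.241
z_β = 0.25 · 11.874 - 2.241
z_β = 0.727

Power = Φ(z_β) = Φ(0.727) ≈ 0.766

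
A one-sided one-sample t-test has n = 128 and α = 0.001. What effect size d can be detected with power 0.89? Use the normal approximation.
d ≈ 0.38

Minimum detectable effect (one-sample t-test, normal approximation):
d = (z_α + z_β) / √n
d = (3.090 + 1.227) / √128
d = 4.317 / 11.314
d ≈ 0.38

By Cohen's convention (0.2 small / 0.5 medium / 0.8 large): small effect.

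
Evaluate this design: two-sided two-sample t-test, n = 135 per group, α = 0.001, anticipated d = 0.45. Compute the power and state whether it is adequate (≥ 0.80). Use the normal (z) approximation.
Power ≈ 0.66; the study is underpowered (power < 0.80)

Power calculation (two-sample t-test, normal approximation):
z_β = d · √(n/2) - z_{α/2}
z_β = 0.45 · √(135/2) - 3.291
z_β = 0.45 · 8.216 - 3.291
z_β = 0.407

Power = Φ(z_β) = Φ(0.407) ≈ 0.658

Effect size d = 0.45 is small by Cohen's convention (0.2/0.5/0.8).

Threshold: power ≥ 0.80 is conventionally adequate.
Power ≈ 0.66 → the study is underpowered (power < 0.80).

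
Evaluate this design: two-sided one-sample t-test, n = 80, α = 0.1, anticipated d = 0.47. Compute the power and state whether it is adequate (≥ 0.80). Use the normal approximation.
Power ≈ 0.99; the study is adequately powered (power ≥ 0.80)

Power calculation (one-sample t-test, normal approximation):
z_β = d · √n - z_{α/2}
z_β = 0.47 · √80 - 1.645
z_β = 0.47 · 8.944 - 1.645
z_β = 2.559

Power = Φ(z_β) = Φ(2.559) ≈ 0.995

Effect size d = 0.47 is small by Cohen's convention (0.2/0.5/0.8).

Threshold: power ≥ 0.80 is conventionally adequate.
Power ≈ 0.99 → the study is adequately powered (power ≥ 0.80).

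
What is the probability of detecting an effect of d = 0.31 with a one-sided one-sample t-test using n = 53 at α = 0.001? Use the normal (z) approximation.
Power ≈ 0.20

Power calculation (one-sample t-test, normal approximation):
z_β = d · √n - z_α
z_β = 0.31 · √53 - 3.090
z_β = 0.31 · 7.280 - 3.090
z_β = -0.833

Power = Φ(z_β) = Φ(-0.833) ≈ 0.202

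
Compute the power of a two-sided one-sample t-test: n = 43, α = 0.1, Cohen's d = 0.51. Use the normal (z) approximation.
Power ≈ 0.96

Power calculation (one-sample t-test, normal approximation):
z_β = d · √n - z_{α/2}
z_β = 0.51 · √43 - 1.645
z_β = 0.51 · 6.557 - 1.645
z_β = 1.699

Power = Φ(z_β) = Φ(1.699) ≈ 0.955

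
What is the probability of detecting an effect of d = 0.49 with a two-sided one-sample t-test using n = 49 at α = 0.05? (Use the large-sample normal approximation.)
Power ≈ 0.93

Power calculation (one-sample t-test, normal approximation):
z_β = d · √n - z_{α/2}
z_β = 0.49 · √49 - 1.960
z_β = 0.49 · 7.000 - 1.960
z_β = 1.470

Power = Φ(z_β) = Φ(1.470) ≈ 0.929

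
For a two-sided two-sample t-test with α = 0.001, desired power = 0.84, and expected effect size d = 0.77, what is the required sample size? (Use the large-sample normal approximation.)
n = 62 per group

Sample size formula (two-sample t-test, normal approximation):
n = 2 · ((z_{α/2} + z_β) / d)²

z_{α/2} = 3.291 (for α = 0.001, two-sided)
z_β = 0.994 (for power = 0.84)
d = 0.77

n = 2 · ((3.291 + 0.994) / 0.77)²
n = 2 · (5.565)²
n ≈ 61.94
Round up to the next whole number: n = 62 per group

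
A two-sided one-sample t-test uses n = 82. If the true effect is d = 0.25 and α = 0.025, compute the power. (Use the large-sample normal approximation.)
Power ≈ 0.51

Power calculation (one-sample t-test, normal approximation):
z_β = d · √n - z_{α/2}
z_β = 0.25 · √82 - 2.241
z_β = 0.25 · 9.055 - 2.241
z_β = 0.022

Power = Φ(z_β) = Φ(0.022) ≈ 0.509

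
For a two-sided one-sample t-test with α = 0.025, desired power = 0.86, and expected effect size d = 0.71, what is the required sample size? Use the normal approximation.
n = 22

Sample size formula (one-sample t-test, normal approximation):
n = ((z_{α/2} + z_β) / d)²

z_{α/2} = 2.241 (for α = 0.025, two-sided)
z_β = 1.080 (for power = 0.86)
d = 0.71

n = ((2.241 + 1.080) / 0.71)²
n = (4.677)²
n ≈ 21.87
Round up to the next whole number: n = 22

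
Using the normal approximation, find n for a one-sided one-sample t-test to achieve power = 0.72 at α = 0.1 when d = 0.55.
n = 12

Sample size formula (one-sample t-test, normal approximation):
n = ((z_α + z_β) / d)²

z_α = 1.282 (for α = 0.1, one-sided)
z_β = 0.583 (for power = 0.72)
d = 0.55

n = ((1.282 + 0.583) / 0.55)²
n = (3.391)²
n ≈ 11.50
Round up to the next whole number: n = 12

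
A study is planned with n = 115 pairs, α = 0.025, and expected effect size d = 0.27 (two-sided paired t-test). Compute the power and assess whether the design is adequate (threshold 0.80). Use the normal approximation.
Power ≈ 0.74; the study is underpowered (power < 0.80)

Power calculation (paired t-test, normal approximation):
z_β = d · √n - z_{α/2}
z_β = 0.27 · √115 - 2.241
z_β = 0.27 · 10.724 - 2.241
z_β = 0.654

Power = Φ(z_β) = Φ(0.654) ≈ 0.743

Effect size d = 0.27 is small by Cohen's convention (0.2/0.5/0.8).

Threshold: power ≥ 0.80 is conventionally adequate.
Power ≈ 0.74 → the study is underpowered (power < 0.80).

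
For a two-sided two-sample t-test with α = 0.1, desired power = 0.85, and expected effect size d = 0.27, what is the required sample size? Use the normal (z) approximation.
n = 198 per group

Sample size formula (two-sample t-test, normal approximation):
n = 2 · ((z_{α/2} + z_β) / d)²

z_{α/2} = 1.645 (for α = 0.1, two-sided)
z_β = 1.036 (for power = 0.85)
d = 0.27

n = 2 · ((1.645 + 1.036) / 0.27)²
n = 2 · (9.930)²
n ≈ 197.21
Round up to the next whole number: n = 198 per group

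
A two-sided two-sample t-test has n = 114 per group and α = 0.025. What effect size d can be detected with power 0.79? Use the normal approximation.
d ≈ 0.40

Minimum detectable effect (two-sample t-test, normal approximation):
d = (z_{α/2} + z_β) / √(n/2)
d = (2.241 + 0.806) / √(114/2)
d = 3.048 / 7.550
d ≈ 0.40

By Cohen's convention (0.2 small / 0.5 medium / 0.8 large): small effect.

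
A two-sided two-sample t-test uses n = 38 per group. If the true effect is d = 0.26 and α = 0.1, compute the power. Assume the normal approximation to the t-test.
Power ≈ 0.30

Power calculation (two-sample t-test, normal approximation):
z_β = d · √(n/2) - z_{α/2}
z_β = 0.26 · √(38/2) - 1.645
z_β = 0.26 · 4.359 - 1.645
z_β = -0.512

Power = Φ(z_β) = Φ(-0.512) ≈ 0.304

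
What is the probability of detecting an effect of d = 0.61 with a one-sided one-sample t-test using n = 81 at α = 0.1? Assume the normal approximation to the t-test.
Power ≈ 1.00

Power calculation (one-sample t-test, normal approximation):
z_β = d · √n - z_α
z_β = 0.61 · √81 - 1.282
z_β = 0.61 · 9.000 - 1.282
z_β = 4.208

Power = Φ(z_β) = Φ(4.208) ≈ 1.000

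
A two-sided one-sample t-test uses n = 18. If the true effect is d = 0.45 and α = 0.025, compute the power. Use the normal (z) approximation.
Power ≈ 0.37

Power calculation (one-sample t-test, normal approximation):
z_β = d · √n - z_{α/2}
z_β = 0.45 · √18 - 2.241
z_β = 0.45 · 4.243 - 2.241
z_β = -0.332

Power = Φ(z_β) = Φ(-0.332) ≈ 0.370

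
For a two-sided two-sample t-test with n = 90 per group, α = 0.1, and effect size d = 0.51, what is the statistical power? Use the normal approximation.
Power ≈ 0.96

Power calculation (two-sample t-test, normal approximation):
z_β = d · √(n/2) - z_{α/2}
z_β = 0.51 · √(90/2) - 1.645
z_β = 0.51 · 6.708 - 1.645
z_β = 1.776

Power = Φ(z_β) = Φ(1.776) ≈ 0.962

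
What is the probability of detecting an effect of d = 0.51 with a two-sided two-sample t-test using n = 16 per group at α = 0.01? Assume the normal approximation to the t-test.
Power ≈ 0.13

Power calculation (two-sample t-test, normal approximation):
z_β = d · √(n/2) - z_{α/2}
z_β = 0.51 · √(16/2) - 2.576
z_β = 0.51 · 2.828 - 2.576
z_β = -1.133

Power = Φ(z_β) = Φ(-1.133) ≈ 0.129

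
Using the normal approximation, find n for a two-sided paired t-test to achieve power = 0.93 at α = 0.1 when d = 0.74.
n = 18 pairs

Sample size formula (paired t-test, normal approximation):
n = ((z_{α/2} + z_β) / d)²

z_{α/2} = 1.645 (for α = 0.1, two-sided)
z_β = 1.476 (for power = 0.93)
d = 0.74

n = ((1.645 + 1.476) / 0.74)²
n = (4.218)²
n ≈ 17.79
Round up to the next whole number: n = 18 pairs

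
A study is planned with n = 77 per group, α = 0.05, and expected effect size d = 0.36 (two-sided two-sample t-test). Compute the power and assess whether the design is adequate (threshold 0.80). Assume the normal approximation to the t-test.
Power ≈ 0.61; the study is underpowered (power < 0.80)

Power calculation (two-sample t-test, normal approximation):
z_β = d · √(n/2) - z_{α/2}
z_β = 0.36 · √(77/2) - 1.960
z_β = 0.36 · 6.205 - 1.960
z_β = 0.274

Power = Φ(z_β) = Φ(0.274) ≈ 0.608

Effect size d = 0.36 is small by Cohen's convention (0.2/0.5/0.8).

Threshold: power ≥ 0.80 is conventionally adequate.
Power ≈ 0.61 → the study is underpowered (power < 0.80).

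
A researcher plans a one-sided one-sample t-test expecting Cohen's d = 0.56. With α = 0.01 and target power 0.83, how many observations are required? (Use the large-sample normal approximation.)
n = 35

Sample size formula (one-sample t-test, normal approximation):
n = ((z_α + z_β) / d)²

z_α = 2.326 (for α = 0.01, one-sided)
z_β = 0.954 (for power = 0.83)
d = 0.56

n = ((2.326 + 0.954) / 0.56)²
n = (5.857)²
n ≈ 34.30
Round up to the next whole number: n = 35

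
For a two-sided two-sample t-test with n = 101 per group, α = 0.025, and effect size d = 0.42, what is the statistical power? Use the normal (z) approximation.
Power ≈ 0.77

Power calculation (two-sample t-test, normal approximation):
z_β = d · √(n/2) - z_{α/2}
z_β = 0.42 · √(101/2) - 2.241
z_β = 0.42 · 7.106 - 2.241
z_β = 0.743

Power = Φ(z_β) = Φ(0.743) ≈ 0.771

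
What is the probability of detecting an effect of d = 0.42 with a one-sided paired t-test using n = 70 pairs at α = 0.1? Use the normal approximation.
Power ≈ 0.99

Power calculation (paired t-test, normal approximation):
z_β = d · √n - z_α
z_β = 0.42 · √70 - 1.282
z_β = 0.42 · 8.367 - 1.282
z_β = 2.232

Power = Φ(z_β) = Φ(2.232) ≈ 0.987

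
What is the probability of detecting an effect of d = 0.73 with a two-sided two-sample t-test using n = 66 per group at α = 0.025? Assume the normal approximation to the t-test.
Power ≈ 0.97

Power calculation (two-sample t-test, normal approximation):
z_β = d · √(n/2) - z_{α/2}
z_β = 0.73 · √(66/2) - 2.241
z_β = 0.73 · 5.745 - 2.241
z_β = 1.952

Power = Φ(z_β) = Φ(1.952) ≈ 0.975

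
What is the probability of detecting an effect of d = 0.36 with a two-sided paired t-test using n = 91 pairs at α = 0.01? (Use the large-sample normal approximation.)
Power ≈ 0.80

Power calculation (paired t-test, normal approximation):
z_β = d · √n - z_{α/2}
z_β = 0.36 · √91 - 2.576
z_β = 0.36 · 9.539 - 2.576
z_β = 0.858

Power = Φ(z_β) = Φ(0.858) ≈ 0.805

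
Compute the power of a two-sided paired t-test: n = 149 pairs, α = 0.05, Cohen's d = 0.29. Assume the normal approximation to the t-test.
Power ≈ 0.94

Power calculation (paired t-test, normal approximation):
z_β = d · √n - z_{α/2}
z_β = 0.29 · √149 - 1.960
z_β = 0.29 · 12.207 - 1.960
z_β = 1.580

Power = Φ(z_β) = Φ(1.580) ≈ 0.943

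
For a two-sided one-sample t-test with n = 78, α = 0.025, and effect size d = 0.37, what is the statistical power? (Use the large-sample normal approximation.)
Power ≈ 0.85

Power calculation (one-sample t-test, normal approximation):
z_β = d · √n - z_{α/2}
z_β = 0.37 · √78 - 2.241
z_β = 0.37 · 8.832 - 2.241
z_β = 1.026

Power = Φ(z_β) = Φ(1.026) ≈ 0.848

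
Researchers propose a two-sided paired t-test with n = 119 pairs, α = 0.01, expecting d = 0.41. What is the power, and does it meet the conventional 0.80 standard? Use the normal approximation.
Power ≈ 0.97; the study is adequately powered (power ≥ 0.80)

Power calculation (paired t-test, normal approximation):
z_β = d · √n - z_{α/2}
z_β = 0.41 · √119 - 2.576
z_β = 0.41 · 10.909 - 2.576
z_β = 1.897

Power = Φ(z_β) = Φ(1.897) ≈ 0.971

Effect size d = 0.41 is small by Cohen's convention (0.2/0.5/0.8).

Threshold: power ≥ 0.80 is conventionally adequate.
Power ≈ 0.97 → the study is adequately powered (power ≥ 0.80).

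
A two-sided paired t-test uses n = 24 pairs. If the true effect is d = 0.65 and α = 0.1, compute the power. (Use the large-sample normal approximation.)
Power ≈ 0.94

Power calculation (paired t-test, normal approximation):
z_β = d · √n - z_{α/2}
z_β = 0.65 · √24 - 1.645
z_β = 0.65 · 4.899 - 1.645
z_β = 1.539

Power = Φ(z_β) = Φ(1.539) ≈ 0.938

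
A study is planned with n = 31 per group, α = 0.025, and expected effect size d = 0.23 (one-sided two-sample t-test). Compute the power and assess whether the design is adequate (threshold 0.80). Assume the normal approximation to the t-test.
Power ≈ 0.15; the study is underpowered (power < 0.80)

Power calculation (two-sample t-test, normal approximation):
z_β = d · √(n/2) - z_α
z_β = 0.23 · √(31/2) - 1.960
z_β = 0.23 · 3.937 - 1.960
z_β = -1.054

Power = Φ(z_β) = Φ(-1.054) ≈ 0.146

Effect size d = 0.23 is small by Cohen's convention (0.2/0.5/0.8).

Threshold: power ≥ 0.80 is conventionally adequate.
Power ≈ 0.15 → the study is underpowered (power < 0.80).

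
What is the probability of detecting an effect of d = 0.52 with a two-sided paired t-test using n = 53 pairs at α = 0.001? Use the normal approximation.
Power ≈ 0.69

Power calculation (paired t-test, normal approximation):
z_β = d · √n - z_{α/2}
z_β = 0.52 · √53 - 3.291
z_β = 0.52 · 7.280 - 3.291
z_β = 0.495

Power = Φ(z_β) = Φ(0.495) ≈ 0.690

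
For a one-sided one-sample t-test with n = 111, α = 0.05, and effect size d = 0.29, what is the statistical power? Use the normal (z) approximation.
Power ≈ 0.92

Power calculation (one-sample t-test, normal approximation):
z_β = d · √n - z_α
z_β = 0.29 · √111 - 1.645
z_β = 0.29 · 10.536 - 1.645
z_β = 1.410

Power = Φ(z_β) = Φ(1.410) ≈ 0.921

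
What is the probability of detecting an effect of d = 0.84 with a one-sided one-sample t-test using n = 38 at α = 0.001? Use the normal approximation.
Power ≈ 0.98

Power calculation (one-sample t-test, normal approximation):
z_β = d · √n - z_α
z_β = 0.84 · √38 - 3.090
z_β = 0.84 · 6.164 - 3.090
z_β = 2.088

Power = Φ(z_β) = Φ(2.088) ≈ 0.982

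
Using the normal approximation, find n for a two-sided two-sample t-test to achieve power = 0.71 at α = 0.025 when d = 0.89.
n = 20 per group

Sample size formula (two-sample t-test, normal approximation):
n = 2 · ((z_{α/2} + z_β) / d)²

z_{α/2} = 2.241 (for α = 0.025, two-sided)
z_β = 0.553 (for power = 0.71)
d = 0.89

n = 2 · ((2.241 + 0.553) / 0.89)²
n = 2 · (3.139)²
n ≈ 19.71
Round up to the next whole number: n = 20 per group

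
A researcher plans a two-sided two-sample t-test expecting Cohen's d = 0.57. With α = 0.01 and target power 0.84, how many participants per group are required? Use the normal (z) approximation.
n = 79 per group

Sample size formula (two-sample t-test, normal approximation):
n = 2 · ((z_{α/2} + z_β) / d)²

z_{α/2} = 2.576 (for α = 0.01, two-sided)
z_β = 0.994 (for power = 0.84)
d = 0.57

n = 2 · ((2.576 + 0.994) / 0.57)²
n = 2 · (6.263)²
n ≈ 78.45
Round up to the next whole number: n = 79 per group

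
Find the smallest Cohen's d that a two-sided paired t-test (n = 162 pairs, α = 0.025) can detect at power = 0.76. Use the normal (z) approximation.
d ≈ 0.23

Minimum detectable effect (paired t-test, normal approximation):
d = (z_{α/2} + z_β) / √n
d = (2.241 + 0.706) / √162
d = 2.948 / 12.728
d ≈ 0.23

By Cohen's convention (0.2 small / 0.5 medium / 0.8 large): small effect.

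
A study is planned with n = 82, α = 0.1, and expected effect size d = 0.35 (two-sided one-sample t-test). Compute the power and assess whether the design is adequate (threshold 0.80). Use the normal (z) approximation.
Power ≈ 0.94; the study is adequately powered (power ≥ 0.80)

Power calculation (one-sample t-test, normal approximation):
z_β = d · √n - z_{α/2}
z_β = 0.35 · √82 - 1.645
z_β = 0.35 · 9.055 - 1.645
z_β = 1.525

Power = Φ(z_β) = Φ(1.525) ≈ 0.936

Effect size d = 0.35 is small by Cohen's convention (0.2/0.5/0.8).

Threshold: power ≥ 0.80 is conventionally adequate.
Power ≈ 0.94 → the study is adequately powered (power ≥ 0.80).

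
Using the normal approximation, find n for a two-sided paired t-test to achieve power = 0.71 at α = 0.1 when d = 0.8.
n = 8 pairs

Sample size formula (paired t-test, normal approximation):
n = ((z_{α/2} + z_β) / d)²

z_{α/2} = 1.645 (for α = 0.1, two-sided)
z_β = 0.553 (for power = 0.71)
d = 0.8

n = ((1.645 + 0.553) / 0.8)²
n = (2.748)²
n ≈ 7.55
Round up to the next whole number: n = 8 pairs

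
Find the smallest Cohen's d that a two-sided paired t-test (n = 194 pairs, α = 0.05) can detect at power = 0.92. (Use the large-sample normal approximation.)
d ≈ 0.24

Minimum detectable effect (paired t-test, normal approximation):
d = (z_{α/2} + z_β) / √n
d = (1.960 + 1.405) / √194
d = 3.365 / 13.928
d ≈ 0.24

By Cohen's convention (0.2 small / 0.5 medium / 0.8 large): small effect.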